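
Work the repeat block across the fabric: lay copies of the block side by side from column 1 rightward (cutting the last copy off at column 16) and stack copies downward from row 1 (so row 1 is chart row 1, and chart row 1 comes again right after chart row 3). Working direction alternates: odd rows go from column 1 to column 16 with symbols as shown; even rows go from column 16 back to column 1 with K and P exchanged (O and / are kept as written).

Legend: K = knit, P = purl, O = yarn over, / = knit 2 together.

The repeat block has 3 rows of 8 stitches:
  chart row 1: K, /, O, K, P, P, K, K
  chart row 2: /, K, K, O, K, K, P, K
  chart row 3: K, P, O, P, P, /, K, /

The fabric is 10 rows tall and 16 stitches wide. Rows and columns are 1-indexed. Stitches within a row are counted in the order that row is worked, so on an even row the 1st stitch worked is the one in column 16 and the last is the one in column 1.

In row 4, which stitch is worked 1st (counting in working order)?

Row 4 uses chart row ((4-1) mod 3)+1 = 1. Row 4 is even, so WS.
Chart row 1 tiled across columns 1-16: K / O K P P K K K / O K P P K K
WS row: flip the tiled sequence (start at column 16) and apply K<->P; O and / stay.
Row 4 as worked: P P K K P O / P P P K K P O / P
The 1st stitch worked is P.

Stitch:
P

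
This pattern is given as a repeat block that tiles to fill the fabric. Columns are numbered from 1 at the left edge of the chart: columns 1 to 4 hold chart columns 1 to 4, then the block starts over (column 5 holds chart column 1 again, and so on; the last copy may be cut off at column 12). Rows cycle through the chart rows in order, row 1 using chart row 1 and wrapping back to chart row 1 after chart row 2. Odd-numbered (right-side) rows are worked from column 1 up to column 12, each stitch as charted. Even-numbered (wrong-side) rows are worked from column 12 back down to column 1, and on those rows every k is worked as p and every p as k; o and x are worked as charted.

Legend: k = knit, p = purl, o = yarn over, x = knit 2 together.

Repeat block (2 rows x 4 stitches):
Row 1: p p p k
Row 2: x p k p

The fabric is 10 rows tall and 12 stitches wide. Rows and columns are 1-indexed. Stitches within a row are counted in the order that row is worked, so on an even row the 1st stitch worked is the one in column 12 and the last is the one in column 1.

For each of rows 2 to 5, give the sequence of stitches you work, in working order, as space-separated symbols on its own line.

Result:
k p k x k p k x k p k x
p p p k p p p k p p p k
k p k x k p k x k p k x
p p p k p p p k p p p k

Derivation:
Row 2: chart row 2, WS - tiled (columns 1-12): x p k p x p k p x p k p; work from column 12 back to 1 with k<->p swapped.
Row 3: chart row 1, RS - tile across columns 1-12 and work as-is.
Row 4: chart row 2, WS - tiled (columns 1-12): x p k p x p k p x p k p; work from column 12 back to 1 with k<->p swapped.
Row 5: chart row 1, RS - tile across columns 1-12 and work as-is.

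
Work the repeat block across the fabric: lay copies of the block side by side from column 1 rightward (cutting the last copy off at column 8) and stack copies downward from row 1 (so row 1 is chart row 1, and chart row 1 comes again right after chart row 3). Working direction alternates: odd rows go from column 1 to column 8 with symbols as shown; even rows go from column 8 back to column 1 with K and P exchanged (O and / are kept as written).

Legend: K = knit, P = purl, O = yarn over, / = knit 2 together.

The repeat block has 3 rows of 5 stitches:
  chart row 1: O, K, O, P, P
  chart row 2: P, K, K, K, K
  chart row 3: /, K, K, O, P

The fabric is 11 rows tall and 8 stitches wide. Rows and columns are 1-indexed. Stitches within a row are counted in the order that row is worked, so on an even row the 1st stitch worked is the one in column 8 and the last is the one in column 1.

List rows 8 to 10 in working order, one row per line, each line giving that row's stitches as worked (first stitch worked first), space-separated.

Result:
P P K P P P P K
/ K K O P / K K
O P O K K O P O

Derivation:
Row 8: chart row 2, WS - tiled (columns 1-8): P K K K K P K K; work from column 8 back to 1 with K<->P swapped.
Row 9: chart row 3, RS - tile across columns 1-8 and work as-is.
Row 10: chart row 1, WS - tiled (columns 1-8): O K O P P O K O; work from column 8 back to 1 with K<->P swapped.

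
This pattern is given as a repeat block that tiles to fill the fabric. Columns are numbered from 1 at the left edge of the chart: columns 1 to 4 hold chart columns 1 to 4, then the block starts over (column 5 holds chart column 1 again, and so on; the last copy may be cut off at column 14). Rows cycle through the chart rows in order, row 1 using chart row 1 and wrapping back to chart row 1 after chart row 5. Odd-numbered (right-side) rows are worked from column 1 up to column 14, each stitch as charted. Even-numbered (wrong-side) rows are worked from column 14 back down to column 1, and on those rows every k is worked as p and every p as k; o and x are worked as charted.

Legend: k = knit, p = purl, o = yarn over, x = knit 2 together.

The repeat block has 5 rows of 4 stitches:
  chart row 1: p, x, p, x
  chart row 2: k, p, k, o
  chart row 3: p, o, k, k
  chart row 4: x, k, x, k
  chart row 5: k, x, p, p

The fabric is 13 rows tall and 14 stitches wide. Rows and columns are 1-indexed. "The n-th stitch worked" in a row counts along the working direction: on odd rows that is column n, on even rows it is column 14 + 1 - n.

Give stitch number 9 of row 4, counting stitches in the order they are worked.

Stitch:
p

Derivation:
Row 4 uses chart row ((4-1) mod 5)+1 = 4. Row 4 is even, so WS.
Chart row 4 tiled across columns 1-14: x k x k x k x k x k x k x k
WS row: flip the tiled sequence (start at column 14) and apply k<->p; o and x stay.
Row 4 as worked: p x p x p x p x p x p x p x
Counting 9 along the worked row gives p.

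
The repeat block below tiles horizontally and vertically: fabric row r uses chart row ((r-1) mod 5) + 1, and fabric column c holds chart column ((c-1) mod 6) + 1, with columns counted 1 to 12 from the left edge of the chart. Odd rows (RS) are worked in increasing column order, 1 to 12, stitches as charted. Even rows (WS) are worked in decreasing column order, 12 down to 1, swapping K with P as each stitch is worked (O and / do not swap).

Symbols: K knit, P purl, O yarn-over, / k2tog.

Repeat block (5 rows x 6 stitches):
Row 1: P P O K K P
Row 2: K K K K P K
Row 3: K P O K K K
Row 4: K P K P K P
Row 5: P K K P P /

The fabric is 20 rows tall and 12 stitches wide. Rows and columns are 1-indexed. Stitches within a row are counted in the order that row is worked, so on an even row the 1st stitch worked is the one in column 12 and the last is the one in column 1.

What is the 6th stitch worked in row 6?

== STITCH ==
K

Derivation:
Row 6: (6-1) mod 5 = 0, so use chart row 1. Even row -> WS.
Chart row 1 tiled across columns 1-12: P P O K K P P P O K K P
WS row: flip the tiled sequence (start at column 12) and apply K<->P; O and / stay.
Row 6 as worked: K P P O K K K P P O K K
Counting 6 along the worked row gives K.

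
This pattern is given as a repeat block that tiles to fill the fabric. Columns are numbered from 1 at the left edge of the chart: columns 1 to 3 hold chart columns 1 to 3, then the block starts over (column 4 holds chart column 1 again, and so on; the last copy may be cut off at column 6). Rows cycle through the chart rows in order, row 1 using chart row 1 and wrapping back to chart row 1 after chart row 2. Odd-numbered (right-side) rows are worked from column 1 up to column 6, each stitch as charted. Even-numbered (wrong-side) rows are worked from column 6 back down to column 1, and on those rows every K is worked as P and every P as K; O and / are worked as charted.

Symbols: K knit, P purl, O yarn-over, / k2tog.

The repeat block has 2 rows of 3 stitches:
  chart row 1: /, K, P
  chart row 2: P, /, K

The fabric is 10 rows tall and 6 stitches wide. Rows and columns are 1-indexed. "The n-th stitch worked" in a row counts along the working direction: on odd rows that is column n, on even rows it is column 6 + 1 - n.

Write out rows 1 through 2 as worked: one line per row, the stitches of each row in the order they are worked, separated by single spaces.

Row 1: chart row 1, RS - tile across columns 1-6 and work as-is.
Row 2: chart row 2, WS - tiled (columns 1-6): P / K P / K; work from column 6 back to 1 with K<->P swapped.

Result:
/ K P / K P
P / K P / K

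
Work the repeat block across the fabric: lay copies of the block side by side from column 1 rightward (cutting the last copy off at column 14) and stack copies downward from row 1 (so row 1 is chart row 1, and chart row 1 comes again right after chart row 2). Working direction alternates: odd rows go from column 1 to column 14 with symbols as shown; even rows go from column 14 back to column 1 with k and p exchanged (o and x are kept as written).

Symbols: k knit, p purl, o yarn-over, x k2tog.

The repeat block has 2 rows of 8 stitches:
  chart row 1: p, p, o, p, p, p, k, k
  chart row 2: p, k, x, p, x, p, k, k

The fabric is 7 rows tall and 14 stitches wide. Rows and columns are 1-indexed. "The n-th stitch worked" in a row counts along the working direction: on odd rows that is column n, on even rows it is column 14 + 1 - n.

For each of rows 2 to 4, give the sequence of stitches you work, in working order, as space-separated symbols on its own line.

Row 2: chart row 2, WS - tiled (columns 1-14): p k x p x p k k p k x p x p; work from column 14 back to 1 with k<->p swapped.
Row 3: chart row 1, RS - tile across columns 1-14 and work as-is.
Row 4: chart row 2, WS - tiled (columns 1-14): p k x p x p k k p k x p x p; work from column 14 back to 1 with k<->p swapped.

Result:
k x k x p k p p k x k x p k
p p o p p p k k p p o p p p
k x k x p k p p k x k x p k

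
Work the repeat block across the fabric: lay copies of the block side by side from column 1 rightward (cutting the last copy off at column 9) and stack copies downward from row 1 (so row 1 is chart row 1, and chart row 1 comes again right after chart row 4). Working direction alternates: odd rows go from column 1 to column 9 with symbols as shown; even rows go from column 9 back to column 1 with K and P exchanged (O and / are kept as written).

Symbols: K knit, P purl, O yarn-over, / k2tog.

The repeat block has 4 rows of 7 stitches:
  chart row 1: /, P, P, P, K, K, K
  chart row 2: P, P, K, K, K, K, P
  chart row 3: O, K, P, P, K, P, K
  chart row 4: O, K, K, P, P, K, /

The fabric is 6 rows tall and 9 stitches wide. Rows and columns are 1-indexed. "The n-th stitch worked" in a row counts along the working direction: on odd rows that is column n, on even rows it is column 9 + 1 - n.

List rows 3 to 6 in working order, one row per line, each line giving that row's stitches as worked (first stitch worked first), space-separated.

== ROWS AS WORKED ==
O K P P K P K O K
P O / P K K P P O
/ P P P K K K / P
K K K P P P P K K

Derivation:
Row 3: chart row 3, RS - tile across columns 1-9 and work as-is.
Row 4: chart row 4, WS - tiled (columns 1-9): O K K P P K / O K; work from column 9 back to 1 with K<->P swapped.
Row 5: chart row 1, RS - tile across columns 1-9 and work as-is.
Row 6: chart row 2, WS - tiled (columns 1-9): P P K K K K P P P; work from column 9 back to 1 with K<->P swapped.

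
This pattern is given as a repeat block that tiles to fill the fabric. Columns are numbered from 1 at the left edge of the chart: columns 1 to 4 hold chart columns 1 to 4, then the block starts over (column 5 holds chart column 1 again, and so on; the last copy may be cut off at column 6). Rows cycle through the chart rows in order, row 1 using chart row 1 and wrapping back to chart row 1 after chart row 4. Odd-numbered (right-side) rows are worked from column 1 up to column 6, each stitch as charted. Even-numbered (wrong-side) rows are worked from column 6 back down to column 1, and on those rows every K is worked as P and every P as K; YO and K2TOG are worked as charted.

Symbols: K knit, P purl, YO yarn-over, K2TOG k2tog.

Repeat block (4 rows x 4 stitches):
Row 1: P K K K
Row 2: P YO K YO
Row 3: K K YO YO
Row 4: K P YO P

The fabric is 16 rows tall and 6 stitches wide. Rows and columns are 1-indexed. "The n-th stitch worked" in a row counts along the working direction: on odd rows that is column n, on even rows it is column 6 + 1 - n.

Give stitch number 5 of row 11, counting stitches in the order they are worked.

Row 11: (11-1) mod 4 = 2, so use chart row 3. Odd row -> RS.
Chart row 3 tiled across columns 1-6: K K YO YO K K
RS: work column 1 to column 6, symbols as charted — the tiled row is the row as worked.
Counting 5 along the worked row gives K.

== STITCH ==
K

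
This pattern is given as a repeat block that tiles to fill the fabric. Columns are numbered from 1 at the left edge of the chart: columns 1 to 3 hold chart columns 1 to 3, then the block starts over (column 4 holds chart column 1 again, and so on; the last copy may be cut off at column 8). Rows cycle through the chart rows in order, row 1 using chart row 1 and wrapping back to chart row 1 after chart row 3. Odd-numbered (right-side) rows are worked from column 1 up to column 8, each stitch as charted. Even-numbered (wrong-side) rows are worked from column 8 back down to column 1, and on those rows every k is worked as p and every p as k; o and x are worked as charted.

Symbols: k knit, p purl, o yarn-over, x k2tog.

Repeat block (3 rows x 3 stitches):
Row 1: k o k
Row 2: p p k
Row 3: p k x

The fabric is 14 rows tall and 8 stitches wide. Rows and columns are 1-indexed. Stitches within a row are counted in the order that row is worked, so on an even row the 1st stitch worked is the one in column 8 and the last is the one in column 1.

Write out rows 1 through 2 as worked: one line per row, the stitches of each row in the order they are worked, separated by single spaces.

Row 1: chart row 1, RS - tile across columns 1-8 and work as-is.
Row 2: chart row 2, WS - tiled (columns 1-8): p p k p p k p p; work from column 8 back to 1 with k<->p swapped.

Result:
k o k k o k k o
k k p k k p k k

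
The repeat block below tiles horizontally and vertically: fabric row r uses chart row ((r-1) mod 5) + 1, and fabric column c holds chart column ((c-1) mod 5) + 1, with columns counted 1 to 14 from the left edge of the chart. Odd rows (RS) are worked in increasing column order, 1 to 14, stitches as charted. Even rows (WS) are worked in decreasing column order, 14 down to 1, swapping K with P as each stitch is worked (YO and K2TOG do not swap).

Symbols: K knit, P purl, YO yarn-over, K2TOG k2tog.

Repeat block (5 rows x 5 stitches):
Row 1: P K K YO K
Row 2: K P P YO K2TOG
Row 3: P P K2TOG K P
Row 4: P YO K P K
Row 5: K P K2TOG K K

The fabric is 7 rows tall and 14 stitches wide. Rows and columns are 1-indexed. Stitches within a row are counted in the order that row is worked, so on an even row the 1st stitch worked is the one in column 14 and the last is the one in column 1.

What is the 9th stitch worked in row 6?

Stitch:
K

Derivation:
Row 6: (6-1) mod 5 = 0, so use chart row 1. Even row -> WS.
Chart row 1 tiled across columns 1-14: P K K YO K P K K YO K P K K YO
WS: work from column 14 back to column 1 (reverse the tiled row), swapping K<->P (YO and K2TOG unchanged).
Row 6 as worked: YO P P K P YO P P K P YO P P K
The 9th stitch worked is K.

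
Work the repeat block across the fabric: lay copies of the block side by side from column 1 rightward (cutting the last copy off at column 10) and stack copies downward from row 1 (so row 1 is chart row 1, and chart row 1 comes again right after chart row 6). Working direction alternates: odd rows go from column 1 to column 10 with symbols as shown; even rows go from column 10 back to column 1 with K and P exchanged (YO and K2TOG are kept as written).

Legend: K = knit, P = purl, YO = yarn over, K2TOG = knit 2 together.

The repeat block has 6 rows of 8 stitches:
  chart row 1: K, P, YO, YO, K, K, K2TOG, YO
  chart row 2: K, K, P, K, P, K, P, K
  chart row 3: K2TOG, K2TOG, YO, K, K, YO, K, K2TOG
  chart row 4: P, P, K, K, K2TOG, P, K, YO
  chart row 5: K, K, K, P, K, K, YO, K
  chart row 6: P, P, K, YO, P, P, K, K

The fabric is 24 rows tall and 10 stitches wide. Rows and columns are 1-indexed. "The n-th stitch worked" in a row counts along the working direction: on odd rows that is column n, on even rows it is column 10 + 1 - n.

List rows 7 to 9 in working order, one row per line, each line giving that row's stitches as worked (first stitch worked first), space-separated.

Row 7: chart row 1, RS - tile across columns 1-10 and work as-is.
Row 8: chart row 2, WS - tiled (columns 1-10): K K P K P K P K K K; work from column 10 back to 1 with K<->P swapped.
Row 9: chart row 3, RS - tile across columns 1-10 and work as-is.

Result:
K P YO YO K K K2TOG YO K P
P P P K P K P K P P
K2TOG K2TOG YO K K YO K K2TOG K2TOG K2TOG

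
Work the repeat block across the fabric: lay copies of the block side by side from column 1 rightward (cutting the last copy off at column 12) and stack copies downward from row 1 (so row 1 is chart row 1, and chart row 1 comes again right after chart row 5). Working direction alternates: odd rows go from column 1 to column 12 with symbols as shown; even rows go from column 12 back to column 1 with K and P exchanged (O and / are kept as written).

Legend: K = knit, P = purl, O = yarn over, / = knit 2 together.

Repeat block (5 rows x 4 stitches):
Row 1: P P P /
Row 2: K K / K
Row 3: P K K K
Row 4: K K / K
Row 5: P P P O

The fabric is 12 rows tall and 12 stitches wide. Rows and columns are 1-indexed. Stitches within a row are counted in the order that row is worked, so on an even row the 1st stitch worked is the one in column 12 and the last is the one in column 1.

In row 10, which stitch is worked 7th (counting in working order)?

For row 10: chart row = ((10-1) mod 5) + 1 = 5; this is a WS (even) row.
Chart row 5 tiled across columns 1-12: P P P O P P P O P P P O
WS row: flip the tiled sequence (start at column 12) and apply K<->P; O and / stay.
Row 10 as worked: O K K K O K K K O K K K
Stitch 7 in working order -> K

Stitch:
K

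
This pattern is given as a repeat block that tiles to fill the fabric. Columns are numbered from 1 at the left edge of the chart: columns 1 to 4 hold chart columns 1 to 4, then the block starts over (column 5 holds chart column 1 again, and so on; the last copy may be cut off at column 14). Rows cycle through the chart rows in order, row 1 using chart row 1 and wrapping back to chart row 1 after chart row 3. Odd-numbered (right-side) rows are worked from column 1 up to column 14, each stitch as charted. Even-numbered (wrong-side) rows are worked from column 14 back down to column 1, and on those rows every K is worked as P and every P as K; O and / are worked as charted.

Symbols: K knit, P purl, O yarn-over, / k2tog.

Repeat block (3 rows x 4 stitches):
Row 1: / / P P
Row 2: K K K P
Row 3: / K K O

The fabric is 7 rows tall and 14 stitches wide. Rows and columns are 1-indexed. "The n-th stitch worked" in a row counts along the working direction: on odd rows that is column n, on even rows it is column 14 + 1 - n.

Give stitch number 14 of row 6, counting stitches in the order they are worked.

Row 6: (6-1) mod 3 = 2, so use chart row 3. Even row -> WS.
Chart row 3 tiled across columns 1-14: / K K O / K K O / K K O / K
WS row: flip the tiled sequence (start at column 14) and apply K<->P; O and / stay.
Row 6 as worked: P / O P P / O P P / O P P /
Stitch 14 in working order -> /

Stitch:
/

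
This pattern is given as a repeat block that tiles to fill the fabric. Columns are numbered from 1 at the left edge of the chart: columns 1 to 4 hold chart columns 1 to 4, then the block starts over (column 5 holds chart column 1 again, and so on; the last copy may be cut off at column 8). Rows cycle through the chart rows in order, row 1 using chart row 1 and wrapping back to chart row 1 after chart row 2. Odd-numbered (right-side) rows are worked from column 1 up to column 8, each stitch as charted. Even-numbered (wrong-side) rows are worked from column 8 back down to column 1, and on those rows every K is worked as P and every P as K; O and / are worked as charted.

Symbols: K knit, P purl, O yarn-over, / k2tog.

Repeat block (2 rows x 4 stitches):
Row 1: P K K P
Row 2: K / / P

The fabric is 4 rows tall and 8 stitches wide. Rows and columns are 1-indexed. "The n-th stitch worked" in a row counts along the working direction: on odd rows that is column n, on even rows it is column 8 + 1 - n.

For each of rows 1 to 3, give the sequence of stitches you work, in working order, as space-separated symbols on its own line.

Row 1: chart row 1, RS - tile across columns 1-8 and work as-is.
Row 2: chart row 2, WS - tiled (columns 1-8): K / / P K / / P; work from column 8 back to 1 with K<->P swapped.
Row 3: chart row 1, RS - tile across columns 1-8 and work as-is.

Result:
P K K P P K K P
K / / P K / / P
P K K P P K K P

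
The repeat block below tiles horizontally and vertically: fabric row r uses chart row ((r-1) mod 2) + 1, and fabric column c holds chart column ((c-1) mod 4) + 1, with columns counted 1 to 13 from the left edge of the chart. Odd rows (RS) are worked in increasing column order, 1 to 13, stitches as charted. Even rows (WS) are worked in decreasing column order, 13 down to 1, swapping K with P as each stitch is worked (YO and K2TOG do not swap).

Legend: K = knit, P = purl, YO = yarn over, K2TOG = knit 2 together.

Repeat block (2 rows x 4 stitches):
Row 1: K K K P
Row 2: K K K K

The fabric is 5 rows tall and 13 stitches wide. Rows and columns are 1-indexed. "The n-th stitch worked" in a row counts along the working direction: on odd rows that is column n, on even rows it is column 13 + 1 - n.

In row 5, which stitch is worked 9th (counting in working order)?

For row 5: chart row = ((5-1) mod 2) + 1 = 1; this is a RS (odd) row.
Chart row 1 tiled across columns 1-13: K K K P K K K P K K K P K
RS row: no reversal, no swap; stitch n worked = column n.
Counting 9 along the worked row gives K.

Stitch:
K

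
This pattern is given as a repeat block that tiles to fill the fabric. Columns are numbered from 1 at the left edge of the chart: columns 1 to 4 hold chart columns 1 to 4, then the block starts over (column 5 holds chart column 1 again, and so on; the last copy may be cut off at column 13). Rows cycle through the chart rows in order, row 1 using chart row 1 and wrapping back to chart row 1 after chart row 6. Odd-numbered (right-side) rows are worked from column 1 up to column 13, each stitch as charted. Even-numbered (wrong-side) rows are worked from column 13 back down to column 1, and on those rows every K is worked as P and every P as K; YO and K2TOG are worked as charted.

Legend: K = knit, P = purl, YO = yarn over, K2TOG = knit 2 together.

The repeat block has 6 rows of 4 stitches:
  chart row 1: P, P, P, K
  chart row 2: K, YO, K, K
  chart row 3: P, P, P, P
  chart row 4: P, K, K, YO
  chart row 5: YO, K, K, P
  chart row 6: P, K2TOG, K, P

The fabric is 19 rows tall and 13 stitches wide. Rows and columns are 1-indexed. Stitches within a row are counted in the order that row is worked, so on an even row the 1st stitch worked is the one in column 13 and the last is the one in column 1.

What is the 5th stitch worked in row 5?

Row 5: (5-1) mod 6 = 4, so use chart row 5. Odd row -> RS.
Chart row 5 tiled across columns 1-13: YO K K P YO K K P YO K K P YO
Right side: take the tiled row as-is (worked left to right from column 1).
Stitch 5 in working order -> YO

Result:
YO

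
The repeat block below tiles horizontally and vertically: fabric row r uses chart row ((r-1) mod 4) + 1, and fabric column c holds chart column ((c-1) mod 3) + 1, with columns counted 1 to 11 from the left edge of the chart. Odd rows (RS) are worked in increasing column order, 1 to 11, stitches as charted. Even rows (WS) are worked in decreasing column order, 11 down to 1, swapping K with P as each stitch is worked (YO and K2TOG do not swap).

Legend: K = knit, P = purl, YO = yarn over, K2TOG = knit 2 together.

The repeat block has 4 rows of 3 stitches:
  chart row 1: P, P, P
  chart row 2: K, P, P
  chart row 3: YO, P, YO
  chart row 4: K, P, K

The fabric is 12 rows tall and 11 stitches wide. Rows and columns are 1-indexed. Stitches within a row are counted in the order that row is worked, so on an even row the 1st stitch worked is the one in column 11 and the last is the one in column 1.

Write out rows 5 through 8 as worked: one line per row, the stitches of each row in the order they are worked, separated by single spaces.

== ROWS AS WORKED ==
P P P P P P P P P P P
K P K K P K K P K K P
YO P YO YO P YO YO P YO YO P
K P P K P P K P P K P

Derivation:
Row 5: chart row 1, RS - tile across columns 1-11 and work as-is.
Row 6: chart row 2, WS - tiled (columns 1-11): K P P K P P K P P K P; work from column 11 back to 1 with K<->P swapped.
Row 7: chart row 3, RS - tile across columns 1-11 and work as-is.
Row 8: chart row 4, WS - tiled (columns 1-11): K P K K P K K P K K P; work from column 11 back to 1 with K<->P swapped.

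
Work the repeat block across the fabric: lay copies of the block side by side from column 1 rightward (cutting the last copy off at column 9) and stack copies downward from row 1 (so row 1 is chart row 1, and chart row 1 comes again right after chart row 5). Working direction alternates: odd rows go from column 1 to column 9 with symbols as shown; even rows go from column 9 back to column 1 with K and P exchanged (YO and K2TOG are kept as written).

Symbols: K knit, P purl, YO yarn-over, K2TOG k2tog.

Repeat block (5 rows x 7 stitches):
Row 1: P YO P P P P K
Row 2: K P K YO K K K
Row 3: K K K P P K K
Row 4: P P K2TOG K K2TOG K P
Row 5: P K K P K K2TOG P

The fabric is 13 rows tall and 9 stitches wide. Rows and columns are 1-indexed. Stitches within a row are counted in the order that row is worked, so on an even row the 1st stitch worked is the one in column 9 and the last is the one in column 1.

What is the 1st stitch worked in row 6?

Row 6 uses chart row ((6-1) mod 5)+1 = 1. Row 6 is even, so WS.
Chart row 1 tiled across columns 1-9: P YO P P P P K P YO
WS row: flip the tiled sequence (start at column 9) and apply K<->P; YO and K2TOG stay.
Row 6 as worked: YO K P K K K K YO K
Stitch 1 in working order -> YO

== STITCH ==
YO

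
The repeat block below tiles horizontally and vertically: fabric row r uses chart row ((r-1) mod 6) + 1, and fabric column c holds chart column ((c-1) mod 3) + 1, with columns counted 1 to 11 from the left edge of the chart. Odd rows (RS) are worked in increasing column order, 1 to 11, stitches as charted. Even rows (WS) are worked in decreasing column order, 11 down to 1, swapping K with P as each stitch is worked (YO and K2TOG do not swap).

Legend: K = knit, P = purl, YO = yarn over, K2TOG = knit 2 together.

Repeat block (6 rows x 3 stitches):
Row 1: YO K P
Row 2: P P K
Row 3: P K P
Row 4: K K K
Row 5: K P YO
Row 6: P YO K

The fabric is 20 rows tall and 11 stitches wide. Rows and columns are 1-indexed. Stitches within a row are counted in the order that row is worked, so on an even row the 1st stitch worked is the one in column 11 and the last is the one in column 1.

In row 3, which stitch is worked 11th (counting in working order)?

Result:
K

Derivation:
Row 3 uses chart row ((3-1) mod 6)+1 = 3. Row 3 is odd, so RS.
Chart row 3 tiled across columns 1-11: P K P P K P P K P P K
Right side: take the tiled row as-is (worked left to right from column 1).
Counting 11 along the worked row gives K.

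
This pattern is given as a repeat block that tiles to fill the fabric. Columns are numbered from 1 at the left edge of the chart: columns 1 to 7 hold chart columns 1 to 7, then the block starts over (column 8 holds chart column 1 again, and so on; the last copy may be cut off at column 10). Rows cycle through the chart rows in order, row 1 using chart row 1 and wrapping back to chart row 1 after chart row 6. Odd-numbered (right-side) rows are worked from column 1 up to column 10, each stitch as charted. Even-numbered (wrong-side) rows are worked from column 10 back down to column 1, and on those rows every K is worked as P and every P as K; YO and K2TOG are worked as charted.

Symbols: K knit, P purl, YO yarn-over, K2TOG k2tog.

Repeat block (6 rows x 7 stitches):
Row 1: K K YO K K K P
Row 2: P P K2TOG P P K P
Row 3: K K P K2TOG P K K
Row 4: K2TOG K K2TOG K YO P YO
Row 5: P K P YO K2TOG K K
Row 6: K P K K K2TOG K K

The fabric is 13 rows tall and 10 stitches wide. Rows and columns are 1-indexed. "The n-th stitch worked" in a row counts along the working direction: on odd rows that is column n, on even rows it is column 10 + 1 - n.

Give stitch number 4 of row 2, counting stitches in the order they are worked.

== STITCH ==
K

Derivation:
For row 2: chart row = ((2-1) mod 6) + 1 = 2; this is a WS (even) row.
Chart row 2 tiled across columns 1-10: P P K2TOG P P K P P P K2TOG
Wrong side: read the tiled row from column 10 down to 1 and exchange K with P (leave YO, K2TOG).
Row 2 as worked: K2TOG K K K P K K K2TOG K K
Stitch 4 in working order -> K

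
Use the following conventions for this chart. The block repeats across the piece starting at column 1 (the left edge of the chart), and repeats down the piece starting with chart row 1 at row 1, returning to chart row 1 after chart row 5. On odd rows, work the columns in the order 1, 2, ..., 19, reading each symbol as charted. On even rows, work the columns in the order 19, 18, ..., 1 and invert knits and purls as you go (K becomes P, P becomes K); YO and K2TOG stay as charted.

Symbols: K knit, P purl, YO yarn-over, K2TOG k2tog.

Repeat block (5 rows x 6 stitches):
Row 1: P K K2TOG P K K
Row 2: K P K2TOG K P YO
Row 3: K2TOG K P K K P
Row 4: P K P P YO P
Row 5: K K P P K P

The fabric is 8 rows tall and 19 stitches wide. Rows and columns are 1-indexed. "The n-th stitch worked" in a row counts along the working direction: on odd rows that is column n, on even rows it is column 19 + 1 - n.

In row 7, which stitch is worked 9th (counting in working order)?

For row 7: chart row = ((7-1) mod 5) + 1 = 2; this is a RS (odd) row.
Chart row 2 tiled across columns 1-19: K P K2TOG K P YO K P K2TOG K P YO K P K2TOG K P YO K
Right side: take the tiled row as-is (worked left to right from column 1).
Stitch 9 in working order -> K2TOG

== STITCH ==
K2TOG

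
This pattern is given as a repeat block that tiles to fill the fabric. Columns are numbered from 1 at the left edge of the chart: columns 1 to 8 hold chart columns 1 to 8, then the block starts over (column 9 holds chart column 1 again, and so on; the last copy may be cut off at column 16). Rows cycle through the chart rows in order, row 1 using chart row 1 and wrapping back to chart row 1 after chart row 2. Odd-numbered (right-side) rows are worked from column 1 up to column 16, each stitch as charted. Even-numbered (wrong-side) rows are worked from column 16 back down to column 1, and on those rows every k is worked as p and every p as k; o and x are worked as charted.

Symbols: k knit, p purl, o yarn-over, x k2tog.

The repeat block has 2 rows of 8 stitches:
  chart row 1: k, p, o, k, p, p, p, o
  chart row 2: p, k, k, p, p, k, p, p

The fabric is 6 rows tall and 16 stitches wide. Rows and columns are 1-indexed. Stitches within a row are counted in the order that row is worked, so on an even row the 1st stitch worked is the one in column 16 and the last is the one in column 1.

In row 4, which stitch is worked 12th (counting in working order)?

Row 4: (4-1) mod 2 = 1, so use chart row 2. Even row -> WS.
Chart row 2 tiled across columns 1-16: p k k p p k p p p k k p p k p p
WS: work from column 16 back to column 1 (reverse the tiled row), swapping k<->p (o and x unchanged).
Row 4 as worked: k k p k k p p k k k p k k p p k
The 12th stitch worked is k.

Result:
k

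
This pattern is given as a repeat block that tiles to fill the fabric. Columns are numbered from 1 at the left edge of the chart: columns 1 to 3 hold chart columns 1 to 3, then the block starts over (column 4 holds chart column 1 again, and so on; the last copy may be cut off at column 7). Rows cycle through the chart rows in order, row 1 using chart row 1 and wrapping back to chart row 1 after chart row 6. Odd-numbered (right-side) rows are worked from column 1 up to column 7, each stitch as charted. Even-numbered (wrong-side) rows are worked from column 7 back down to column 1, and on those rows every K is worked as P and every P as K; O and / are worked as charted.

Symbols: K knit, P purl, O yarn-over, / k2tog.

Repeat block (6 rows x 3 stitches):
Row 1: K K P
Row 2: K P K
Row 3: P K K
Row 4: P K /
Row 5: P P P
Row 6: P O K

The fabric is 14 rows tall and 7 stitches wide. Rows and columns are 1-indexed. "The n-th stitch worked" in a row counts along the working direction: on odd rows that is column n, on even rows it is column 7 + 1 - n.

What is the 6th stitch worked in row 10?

Row 10 uses chart row ((10-1) mod 6)+1 = 4. Row 10 is even, so WS.
Chart row 4 tiled across columns 1-7: P K / P K / P
Wrong side: read the tiled row from column 7 down to 1 and exchange K with P (leave O, /).
Row 10 as worked: K / P K / P K
The 6th stitch worked is P.

Stitch:
P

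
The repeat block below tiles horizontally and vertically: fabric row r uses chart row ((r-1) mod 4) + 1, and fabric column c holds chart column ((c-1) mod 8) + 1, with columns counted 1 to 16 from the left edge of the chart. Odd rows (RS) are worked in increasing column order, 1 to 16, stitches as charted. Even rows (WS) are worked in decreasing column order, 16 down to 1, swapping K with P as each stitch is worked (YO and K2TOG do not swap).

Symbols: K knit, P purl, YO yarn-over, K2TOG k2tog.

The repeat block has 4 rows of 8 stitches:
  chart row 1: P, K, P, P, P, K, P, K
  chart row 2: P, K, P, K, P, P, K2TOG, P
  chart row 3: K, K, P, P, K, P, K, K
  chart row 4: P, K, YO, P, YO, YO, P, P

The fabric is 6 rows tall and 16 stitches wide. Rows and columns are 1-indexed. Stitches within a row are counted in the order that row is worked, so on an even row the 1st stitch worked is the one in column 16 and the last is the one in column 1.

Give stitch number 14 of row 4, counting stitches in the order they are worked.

== STITCH ==
YO

Derivation:
Row 4 uses chart row ((4-1) mod 4)+1 = 4. Row 4 is even, so WS.
Chart row 4 tiled across columns 1-16: P K YO P YO YO P P P K YO P YO YO P P
WS row: flip the tiled sequence (start at column 16) and apply K<->P; YO and K2TOG stay.
Row 4 as worked: K K YO YO K YO P K K K YO YO K YO P K
The 14th stitch worked is YO.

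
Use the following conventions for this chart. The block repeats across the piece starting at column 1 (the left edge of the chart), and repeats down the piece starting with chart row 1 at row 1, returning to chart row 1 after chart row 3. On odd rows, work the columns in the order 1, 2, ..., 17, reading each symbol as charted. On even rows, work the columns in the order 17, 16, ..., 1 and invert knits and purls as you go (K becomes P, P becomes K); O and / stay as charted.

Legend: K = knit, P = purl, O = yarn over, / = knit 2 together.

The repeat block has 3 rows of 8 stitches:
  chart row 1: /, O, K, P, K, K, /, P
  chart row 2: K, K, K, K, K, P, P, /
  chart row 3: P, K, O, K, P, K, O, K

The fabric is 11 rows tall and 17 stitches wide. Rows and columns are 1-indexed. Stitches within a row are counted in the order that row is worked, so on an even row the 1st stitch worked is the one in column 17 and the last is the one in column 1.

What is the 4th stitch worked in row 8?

== STITCH ==
K

Derivation:
Row 8: (8-1) mod 3 = 1, so use chart row 2. Even row -> WS.
Chart row 2 tiled across columns 1-17: K K K K K P P / K K K K K P P / K
Wrong side: read the tiled row from column 17 down to 1 and exchange K with P (leave O, /).
Row 8 as worked: P / K K P P P P P / K K P P P P P
Counting 4 along the worked row gives K.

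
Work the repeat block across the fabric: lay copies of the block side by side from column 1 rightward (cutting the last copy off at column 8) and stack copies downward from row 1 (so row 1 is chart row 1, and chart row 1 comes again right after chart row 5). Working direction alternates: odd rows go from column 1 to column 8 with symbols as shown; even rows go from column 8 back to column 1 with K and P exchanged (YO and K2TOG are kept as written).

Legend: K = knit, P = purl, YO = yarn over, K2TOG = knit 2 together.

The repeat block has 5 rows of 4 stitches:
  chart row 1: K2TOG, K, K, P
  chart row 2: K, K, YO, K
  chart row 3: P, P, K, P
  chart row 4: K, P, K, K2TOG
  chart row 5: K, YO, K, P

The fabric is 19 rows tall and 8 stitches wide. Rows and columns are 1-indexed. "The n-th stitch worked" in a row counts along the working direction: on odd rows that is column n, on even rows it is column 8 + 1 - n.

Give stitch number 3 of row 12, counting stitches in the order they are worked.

For row 12: chart row = ((12-1) mod 5) + 1 = 2; this is a WS (even) row.
Chart row 2 tiled across columns 1-8: K K YO K K K YO K
WS row: flip the tiled sequence (start at column 8) and apply K<->P; YO and K2TOG stay.
Row 12 as worked: P YO P P P YO P P
The 3rd stitch worked is P.

Stitch:
P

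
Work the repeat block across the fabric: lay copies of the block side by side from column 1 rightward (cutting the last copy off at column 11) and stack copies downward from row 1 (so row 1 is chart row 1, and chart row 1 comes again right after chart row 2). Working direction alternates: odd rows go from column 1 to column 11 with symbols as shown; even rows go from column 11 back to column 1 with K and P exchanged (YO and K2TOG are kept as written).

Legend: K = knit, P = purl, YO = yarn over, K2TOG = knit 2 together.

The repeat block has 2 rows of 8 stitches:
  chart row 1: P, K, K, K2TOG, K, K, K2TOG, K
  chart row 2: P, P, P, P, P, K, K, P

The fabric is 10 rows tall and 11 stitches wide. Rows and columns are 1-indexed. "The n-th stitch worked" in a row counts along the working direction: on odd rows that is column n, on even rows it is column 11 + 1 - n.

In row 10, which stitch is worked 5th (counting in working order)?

For row 10: chart row = ((10-1) mod 2) + 1 = 2; this is a WS (even) row.
Chart row 2 tiled across columns 1-11: P P P P P K K P P P P
Wrong side: read the tiled row from column 11 down to 1 and exchange K with P (leave YO, K2TOG).
Row 10 as worked: K K K K P P K K K K K
Counting 5 along the worked row gives P.

Stitch:
P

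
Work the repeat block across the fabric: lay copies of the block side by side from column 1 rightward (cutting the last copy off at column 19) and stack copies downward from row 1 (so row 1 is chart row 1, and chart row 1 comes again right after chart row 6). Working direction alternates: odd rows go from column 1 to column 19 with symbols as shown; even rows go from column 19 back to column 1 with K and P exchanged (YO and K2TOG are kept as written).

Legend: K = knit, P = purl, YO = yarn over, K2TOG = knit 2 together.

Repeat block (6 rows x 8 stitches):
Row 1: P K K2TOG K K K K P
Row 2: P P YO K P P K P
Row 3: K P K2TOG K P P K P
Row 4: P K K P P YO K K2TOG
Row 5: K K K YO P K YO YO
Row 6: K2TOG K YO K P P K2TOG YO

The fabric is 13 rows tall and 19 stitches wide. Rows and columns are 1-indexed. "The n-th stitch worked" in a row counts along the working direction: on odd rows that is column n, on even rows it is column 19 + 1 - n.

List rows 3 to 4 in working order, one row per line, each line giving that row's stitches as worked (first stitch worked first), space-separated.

== ROWS AS WORKED ==
K P K2TOG K P P K P K P K2TOG K P P K P K P K2TOG
P P K K2TOG P YO K K P P K K2TOG P YO K K P P K

Derivation:
Row 3: chart row 3, RS - tile across columns 1-19 and work as-is.
Row 4: chart row 4, WS - tiled (columns 1-19): P K K P P YO K K2TOG P K K P P YO K K2TOG P K K; work from column 19 back to 1 with K<->P swapped.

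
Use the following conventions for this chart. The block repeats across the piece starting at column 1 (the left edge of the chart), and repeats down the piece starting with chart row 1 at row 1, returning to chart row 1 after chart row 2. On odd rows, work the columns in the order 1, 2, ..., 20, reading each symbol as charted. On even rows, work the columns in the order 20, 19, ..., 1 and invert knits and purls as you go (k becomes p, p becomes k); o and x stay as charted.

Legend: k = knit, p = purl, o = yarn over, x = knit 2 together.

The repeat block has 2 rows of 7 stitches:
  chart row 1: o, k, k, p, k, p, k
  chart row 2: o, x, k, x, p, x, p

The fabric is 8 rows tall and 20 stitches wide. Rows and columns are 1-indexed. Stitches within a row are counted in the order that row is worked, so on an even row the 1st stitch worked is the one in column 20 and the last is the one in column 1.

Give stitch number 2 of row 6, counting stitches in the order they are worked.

Stitch:
k

Derivation:
Row 6 uses chart row ((6-1) mod 2)+1 = 2. Row 6 is even, so WS.
Chart row 2 tiled across columns 1-20: o x k x p x p o x k x p x p o x k x p x
WS row: flip the tiled sequence (start at column 20) and apply k<->p; o and x stay.
Row 6 as worked: x k x p x o k x k x p x o k x k x p x o
The 2nd stitch worked is k.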